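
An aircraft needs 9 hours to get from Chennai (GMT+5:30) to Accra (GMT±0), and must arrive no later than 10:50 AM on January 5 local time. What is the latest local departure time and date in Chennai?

Target arrival is already UTC: 10:50 AM on Jan 5.
Subtract 9 hours → departure 1:50 AM UTC on Jan 5.
Chennai is UTC+5:30: 1:50 AM + 5:30 = 7:20 AM on Jan 5.

7:20 AM on January 5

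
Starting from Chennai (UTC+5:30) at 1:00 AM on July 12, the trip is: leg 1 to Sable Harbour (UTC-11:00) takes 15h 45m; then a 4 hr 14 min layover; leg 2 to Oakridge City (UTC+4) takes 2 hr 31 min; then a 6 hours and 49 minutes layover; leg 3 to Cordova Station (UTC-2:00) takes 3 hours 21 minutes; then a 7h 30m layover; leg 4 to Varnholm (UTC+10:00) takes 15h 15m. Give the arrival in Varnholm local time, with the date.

12:55 PM on July 14

Convert departure to UTC: 1:00 AM − 5:30 = 7:30 PM UTC on Jul 11.
Add 15 hours and 45 minutes leg 1 → 11:15 AM UTC (Jul 12).
Add 4 hours and 14 minutes layover in Sable Harbour → 3:29 PM UTC.
Add 2 hours 31 minutes leg 2 → 6:00 PM UTC.
Add 6 hours 49 minutes layover in Oakridge City → 12:49 AM UTC (Jul 13).
Add 3 hours and 21 minutes leg 3 → 4:10 AM UTC.
Add 7 hours 30 minutes layover in Cordova Station → 11:40 AM UTC.
Add 15 hours 15 minutes leg 4 → 2:55 AM UTC (Jul 14).
Varnholm is UTC+10:00, so local arrival = 2:55 AM + 10:00 = 12:55 PM on Jul 14.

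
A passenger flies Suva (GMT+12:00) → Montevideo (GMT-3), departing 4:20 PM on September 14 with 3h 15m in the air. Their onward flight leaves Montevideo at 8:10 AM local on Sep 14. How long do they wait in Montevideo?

3 hours 35 minutes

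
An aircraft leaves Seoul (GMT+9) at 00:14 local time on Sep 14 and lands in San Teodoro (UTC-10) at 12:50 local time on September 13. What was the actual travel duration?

San Teodoro is 19:00 behind Seoul.
Clock-face elapsed time (ignoring zones) is −11 hours 24 minutes.
Actual elapsed = −11 hours 24 minutes + 19:00 = 7 hours 36 minutes.

7 hours 36 minutes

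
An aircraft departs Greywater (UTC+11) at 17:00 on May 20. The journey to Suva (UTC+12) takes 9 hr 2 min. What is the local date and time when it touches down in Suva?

Convert departure to UTC: 17:00 − 11:00 = 06:00 UTC on May 20.
Add 9 hours and 2 minutes travel time → 15:02 UTC.
Suva is UTC+12:00, so local arrival = 15:02 + 12:00 = 03:02 on May 21.

03:02 on May 21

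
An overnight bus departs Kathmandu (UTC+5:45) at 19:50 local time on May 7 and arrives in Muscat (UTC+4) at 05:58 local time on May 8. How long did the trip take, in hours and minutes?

11 hours 53 minutes

Muscat is 1:45 behind Kathmandu.
Clock-face elapsed time (ignoring zones) is 10 hours 8 minutes.
Actual elapsed = 10 hours 8 minutes + 1:45 = 11 hours 53 minutes.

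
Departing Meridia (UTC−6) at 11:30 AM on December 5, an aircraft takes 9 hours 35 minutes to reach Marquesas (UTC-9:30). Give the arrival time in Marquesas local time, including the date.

5:35 PM on Dec 5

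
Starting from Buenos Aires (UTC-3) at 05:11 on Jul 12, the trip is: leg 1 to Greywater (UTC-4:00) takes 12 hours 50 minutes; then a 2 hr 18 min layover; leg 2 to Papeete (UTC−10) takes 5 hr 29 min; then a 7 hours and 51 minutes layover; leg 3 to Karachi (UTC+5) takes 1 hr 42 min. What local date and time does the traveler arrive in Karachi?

19:21 on July 13

Convert departure to UTC: 05:11 + 3:00 = 08:11 UTC on Jul 12.
Add 12 hours 50 minutes leg 1 → 21:01 UTC.
Add 2 hours and 18 minutes layover in Greywater → 23:19 UTC.
Add 5 hours 29 minutes leg 2 → 04:48 UTC (Jul 13).
Add 7 hours 51 minutes layover in Papeete → 12:39 UTC.
Add 1 hour and 42 minutes leg 3 → 14:21 UTC.
Karachi is UTC+5:00, so local arrival = 14:21 + 5:00 = 19:21 on Jul 13.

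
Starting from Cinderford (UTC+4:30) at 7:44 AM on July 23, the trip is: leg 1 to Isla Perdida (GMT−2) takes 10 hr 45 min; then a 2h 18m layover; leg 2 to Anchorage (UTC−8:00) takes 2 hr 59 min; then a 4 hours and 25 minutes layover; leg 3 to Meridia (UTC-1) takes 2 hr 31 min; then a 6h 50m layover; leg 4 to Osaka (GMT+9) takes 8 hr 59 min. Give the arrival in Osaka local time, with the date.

3:01 AM on Jul 25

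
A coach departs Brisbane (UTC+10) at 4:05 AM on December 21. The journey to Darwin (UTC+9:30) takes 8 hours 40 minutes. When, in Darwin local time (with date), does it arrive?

12:15 PM on December 21

Convert departure to UTC: 4:05 AM − 10:00 = 6:05 PM UTC on Dec 20.
Add 8 hours 40 minutes travel time → 2:45 AM UTC (Dec 21).
Darwin is UTC+9:30, so local arrival = 2:45 AM + 9:30 = 12:15 PM on Dec 21.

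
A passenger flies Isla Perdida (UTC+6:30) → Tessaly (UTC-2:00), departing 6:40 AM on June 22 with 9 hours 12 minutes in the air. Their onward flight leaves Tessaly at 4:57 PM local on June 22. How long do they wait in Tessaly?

9 hours 35 minutes

Convert departure to UTC: 6:40 AM − 6:30 = 12:10 AM UTC on Jun 22.
Add 9 hours 12 minutes flight time → 9:22 AM UTC.
Tessaly is UTC−2:00, so local arrival = 9:22 AM − 2:00 = 7:22 AM on Jun 22.
Layover = 4:57 PM − 7:22 AM = 9 hours 35 minutes.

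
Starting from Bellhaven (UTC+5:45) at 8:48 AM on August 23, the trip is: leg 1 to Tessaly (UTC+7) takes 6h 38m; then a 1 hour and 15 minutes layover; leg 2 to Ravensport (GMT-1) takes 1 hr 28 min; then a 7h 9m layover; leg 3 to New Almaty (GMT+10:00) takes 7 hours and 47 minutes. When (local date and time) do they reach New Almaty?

1:20 PM on August 24

Convert departure to UTC: 8:48 AM − 5:45 = 3:03 AM UTC on Aug 23.
Add 6 hours 38 minutes leg 1 → 9:41 AM UTC.
Add 1 hour and 15 minutes layover in Tessaly → 10:56 AM UTC.
Add 1 hour 28 minutes leg 2 → 12:24 PM UTC.
Add 7 hours and 9 minutes layover in Ravensport → 7:33 PM UTC.
Add 7 hours 47 minutes leg 3 → 3:20 AM UTC (Aug 24).
New Almaty is UTC+10:00, so local arrival = 3:20 AM + 10:00 = 1:20 PM on Aug 24.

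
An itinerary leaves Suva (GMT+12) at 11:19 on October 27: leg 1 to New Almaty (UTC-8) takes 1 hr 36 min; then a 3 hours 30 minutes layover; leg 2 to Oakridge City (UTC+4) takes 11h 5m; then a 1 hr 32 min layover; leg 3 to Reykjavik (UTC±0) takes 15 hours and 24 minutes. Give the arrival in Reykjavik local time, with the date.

08:26 on October 28

Convert departure to UTC: 11:19 − 12:00 = 23:19 UTC on Oct 26.
Add 1 hour and 36 minutes leg 1 → 00:55 UTC (Oct 27).
Add 3 hours and 30 minutes layover in New Almaty → 04:25 UTC.
Add 11 hours and 5 minutes leg 2 → 15:30 UTC.
Add 1 hour 32 minutes layover in Oakridge City → 17:02 UTC.
Add 15 hours 24 minutes leg 3 → 08:26 UTC (Oct 28).
Reykjavik is UTC+0, so local arrival is the same: 08:26 on Oct 28.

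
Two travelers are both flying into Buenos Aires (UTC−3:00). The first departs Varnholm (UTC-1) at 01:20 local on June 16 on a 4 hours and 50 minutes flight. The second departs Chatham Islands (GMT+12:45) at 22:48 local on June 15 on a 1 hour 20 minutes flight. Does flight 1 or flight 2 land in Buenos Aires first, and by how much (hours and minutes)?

Flight 1 in UTC: 01:20 + 1:00 = 02:20 on Jun 16.
+4 hours and 50 minutes → arrive 07:10 UTC on Jun 16.
Flight 2 in UTC: 22:48 − 12:45 = 10:03 on Jun 15.
+1 hour and 20 minutes → arrive 11:23 UTC on Jun 15.
Flight 2 lands earlier by 19 hours 47 minutes.

the second, by 19 hours 47 minutes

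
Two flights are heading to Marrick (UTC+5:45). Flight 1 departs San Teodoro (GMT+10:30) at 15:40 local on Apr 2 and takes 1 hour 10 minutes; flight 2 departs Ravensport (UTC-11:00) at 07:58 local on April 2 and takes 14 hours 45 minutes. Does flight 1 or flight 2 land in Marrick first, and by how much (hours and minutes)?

Flight 1 in UTC: 15:40 − 10:30 = 05:10 on Apr 2.
+1 hour 10 minutes → arrive 06:20 UTC on Apr 2.
Flight 2 in UTC: 07:58 + 11:00 = 18:58 on Apr 2.
+14 hours and 45 minutes → arrive 09:43 UTC on Apr 3.
Flight 1 lands earlier by 27 hours 23 minutes.

the first, by 27 hours 23 minutes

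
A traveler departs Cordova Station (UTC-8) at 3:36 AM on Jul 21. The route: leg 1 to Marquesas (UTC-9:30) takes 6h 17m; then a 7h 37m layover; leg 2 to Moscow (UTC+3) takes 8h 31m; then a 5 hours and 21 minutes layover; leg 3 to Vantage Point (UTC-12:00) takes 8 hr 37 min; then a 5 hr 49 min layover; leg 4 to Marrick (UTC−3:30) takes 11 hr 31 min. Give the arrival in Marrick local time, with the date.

Convert departure to UTC: 3:36 AM + 8:00 = 11:36 AM UTC on Jul 21.
Add 6 hours 17 minutes leg 1 → 5:53 PM UTC.
Add 7 hours and 37 minutes layover in Marquesas → 1:30 AM UTC (Jul 22).
Add 8 hours and 31 minutes leg 2 → 10:01 AM UTC.
Add 5 hours 21 minutes layover in Moscow → 3:22 PM UTC.
Add 8 hours and 37 minutes leg 3 → 11:59 PM UTC.
Add 5 hours 49 minutes layover in Vantage Point → 5:48 AM UTC (Jul 23).
Add 11 hours 31 minutes leg 4 → 5:19 PM UTC.
Marrick is UTC−3:30, so local arrival = 5:19 PM − 3:30 = 1:49 PM on Jul 23.

1:49 PM on Jul 23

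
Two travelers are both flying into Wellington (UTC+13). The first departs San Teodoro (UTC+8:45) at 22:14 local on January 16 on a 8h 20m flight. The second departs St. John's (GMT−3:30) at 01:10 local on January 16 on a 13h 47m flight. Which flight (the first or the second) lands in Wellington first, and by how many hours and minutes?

the second, by 3 hours 22 minutes

Flight 1 in UTC: 22:14 − 8:45 = 13:29 on Jan 16.
+8 hours 20 minutes → arrive 21:49 UTC on Jan 16.
Flight 2 in UTC: 01:10 + 3:30 = 04:40 on Jan 16.
+13 hours 47 minutes → arrive 18:27 UTC on Jan 16.
Flight 2 lands earlier by 3 hours 22 minutes.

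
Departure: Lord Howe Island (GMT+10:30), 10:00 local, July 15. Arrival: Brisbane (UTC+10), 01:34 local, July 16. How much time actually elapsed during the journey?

16 hours 4 minutes

Departure in UTC: 10:00 − 10:30 = 23:30 on Jul 14.
Arrival in UTC: 01:34 − 10:00 = 15:34 on Jul 15.
Elapsed = 15:34 − 23:30 (+1 day) = 16 hours 4 minutes.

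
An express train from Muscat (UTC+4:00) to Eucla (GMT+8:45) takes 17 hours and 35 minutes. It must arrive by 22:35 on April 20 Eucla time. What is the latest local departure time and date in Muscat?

00:15 on April 20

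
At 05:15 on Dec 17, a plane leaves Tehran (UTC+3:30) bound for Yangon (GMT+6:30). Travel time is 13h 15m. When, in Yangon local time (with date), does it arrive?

Convert departure to UTC: 05:15 − 3:30 = 01:45 UTC on Dec 17.
Add 13 hours and 15 minutes travel time → 15:00 UTC.
Yangon is UTC+6:30, so local arrival = 15:00 + 6:30 = 21:30 on Dec 17.

21:30 on December 17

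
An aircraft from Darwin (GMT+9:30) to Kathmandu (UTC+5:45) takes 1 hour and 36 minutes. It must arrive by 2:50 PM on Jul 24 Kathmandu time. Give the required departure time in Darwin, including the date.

Target arrival in UTC: 2:50 PM − 5:45 = 9:05 AM on Jul 24.
Subtract 1 hour and 36 minutes → departure 7:29 AM UTC on Jul 24.
Darwin is UTC+9:30: 7:29 AM + 9:30 = 4:59 PM on Jul 24.

4:59 PM on Jul 24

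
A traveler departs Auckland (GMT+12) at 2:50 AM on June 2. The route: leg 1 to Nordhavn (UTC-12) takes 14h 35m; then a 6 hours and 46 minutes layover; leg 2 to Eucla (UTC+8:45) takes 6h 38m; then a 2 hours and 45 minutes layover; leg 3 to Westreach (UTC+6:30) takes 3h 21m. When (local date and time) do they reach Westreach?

Convert departure to UTC: 2:50 AM − 12:00 = 2:50 PM UTC on Jun 1.
Add 14 hours and 35 minutes leg 1 → 5:25 AM UTC (Jun 2).
Add 6 hours 46 minutes layover in Nordhavn → 12:11 PM UTC.
Add 6 hours and 38 minutes leg 2 → 6:49 PM UTC.
Add 2 hours 45 minutes layover in Eucla → 9:34 PM UTC.
Add 3 hours and 21 minutes leg 3 → 12:55 AM UTC (Jun 3).
Westreach is UTC+6:30, so local arrival = 12:55 AM + 6:30 = 7:25 AM on Jun 3.

7:25 AM on June 3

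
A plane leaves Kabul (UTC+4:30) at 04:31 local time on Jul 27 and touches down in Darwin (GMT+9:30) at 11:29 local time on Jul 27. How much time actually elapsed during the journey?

1 hour 58 minutes

Darwin is 5:00 ahead of Kabul.
Clock-face elapsed time (ignoring zones) is 6 hours 58 minutes.
Actual elapsed = 6 hours 58 minutes − 5:00 = 1 hour 58 minutes.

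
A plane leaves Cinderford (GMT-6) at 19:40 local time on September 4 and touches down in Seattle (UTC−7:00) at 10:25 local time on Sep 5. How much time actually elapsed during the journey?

15 hours 45 minutes

Departure in UTC: 19:40 + 6:00 = 01:40 on Sep 5.
Arrival in UTC: 10:25 + 7:00 = 17:25 on Sep 5.
Elapsed = 17:25 − 01:40 = 15 hours 45 minutes.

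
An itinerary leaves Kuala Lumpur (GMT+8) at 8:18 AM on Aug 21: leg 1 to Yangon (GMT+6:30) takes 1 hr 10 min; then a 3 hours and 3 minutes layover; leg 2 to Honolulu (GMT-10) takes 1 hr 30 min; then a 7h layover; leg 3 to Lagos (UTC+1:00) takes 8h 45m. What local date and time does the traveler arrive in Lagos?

Convert departure to UTC: 8:18 AM − 8:00 = 12:18 AM UTC on Aug 21.
Add 1 hour 10 minutes leg 1 → 1:28 AM UTC.
Add 3 hours and 3 minutes layover in Yangon → 4:31 AM UTC.
Add 1 hour 30 minutes leg 2 → 6:01 AM UTC.
Add 7 hours layover in Honolulu → 1:01 PM UTC.
Add 8 hours and 45 minutes leg 3 → 9:46 PM UTC.
Lagos is UTC+1:00, so local arrival = 9:46 PM + 1:00 = 10:46 PM on Aug 21.

10:46 PM on August 21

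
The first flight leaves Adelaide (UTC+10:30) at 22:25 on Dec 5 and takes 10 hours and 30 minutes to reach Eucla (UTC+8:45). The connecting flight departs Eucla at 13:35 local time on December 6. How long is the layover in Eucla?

Convert departure to UTC: 22:25 − 10:30 = 11:55 UTC on Dec 5.
Add 10 hours and 30 minutes flight time → 22:25 UTC.
Eucla is UTC+8:45, so local arrival = 22:25 + 8:45 = 07:10 on Dec 6.
Layover = 13:35 − 07:10 = 6 hours 25 minutes.

6 hours 25 minutes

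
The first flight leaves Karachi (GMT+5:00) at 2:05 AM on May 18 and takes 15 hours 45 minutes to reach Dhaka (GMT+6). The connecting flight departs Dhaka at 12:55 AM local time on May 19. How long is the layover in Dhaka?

6 hours 5 minutes

Convert departure to UTC: 2:05 AM − 5:00 = 9:05 PM UTC on May 17.
Add 15 hours and 45 minutes flight time → 12:50 PM UTC (May 18).
Dhaka is UTC+6:00, so local arrival = 12:50 PM + 6:00 = 6:50 PM on May 18.
Layover = 12:55 AM − 6:50 PM (+1 day) = 6 hours 5 minutes.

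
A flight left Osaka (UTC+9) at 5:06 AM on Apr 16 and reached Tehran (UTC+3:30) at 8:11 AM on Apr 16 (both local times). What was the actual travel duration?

8 hours 35 minutes

Departure in UTC: 5:06 AM − 9:00 = 8:06 PM on Apr 15.
Arrival in UTC: 8:11 AM − 3:30 = 4:41 AM on Apr 16.
Elapsed = 4:41 AM − 8:06 PM (+1 day) = 8 hours 35 minutes.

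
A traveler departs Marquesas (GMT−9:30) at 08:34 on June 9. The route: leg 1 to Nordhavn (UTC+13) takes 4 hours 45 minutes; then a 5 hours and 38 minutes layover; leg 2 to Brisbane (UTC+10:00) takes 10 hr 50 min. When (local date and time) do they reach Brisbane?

01:17 on Jun 11

Convert departure to UTC: 08:34 + 9:30 = 18:04 UTC on Jun 9.
Add 4 hours 45 minutes leg 1 → 22:49 UTC.
Add 5 hours and 38 minutes layover in Nordhavn → 04:27 UTC (Jun 10).
Add 10 hours 50 minutes leg 2 → 15:17 UTC.
Brisbane is UTC+10:00, so local arrival = 15:17 + 10:00 = 01:17 on Jun 11.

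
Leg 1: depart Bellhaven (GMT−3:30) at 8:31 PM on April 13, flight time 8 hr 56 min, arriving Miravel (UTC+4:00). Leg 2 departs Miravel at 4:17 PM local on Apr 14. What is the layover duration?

3 hours 20 minutes

Convert departure to UTC: 8:31 PM + 3:30 = 12:01 AM UTC on Apr 14.
Add 8 hours 56 minutes flight time → 8:57 AM UTC.
Miravel is UTC+4:00, so local arrival = 8:57 AM + 4:00 = 12:57 PM on Apr 14.
Layover = 4:17 PM − 12:57 PM = 3 hours 20 minutes.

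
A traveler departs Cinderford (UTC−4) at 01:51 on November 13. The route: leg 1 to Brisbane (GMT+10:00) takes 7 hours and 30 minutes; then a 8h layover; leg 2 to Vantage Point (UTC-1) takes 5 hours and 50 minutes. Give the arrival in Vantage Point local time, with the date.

Convert departure to UTC: 01:51 + 4:00 = 05:51 UTC on Nov 13.
Add 7 hours and 30 minutes leg 1 → 13:21 UTC.
Add 8 hours layover in Brisbane → 21:21 UTC.
Add 5 hours 50 minutes leg 2 → 03:11 UTC (Nov 14).
Vantage Point is UTC−1:00, so local arrival = 03:11 − 1:00 = 02:11 on Nov 14.

02:11 on Nov 14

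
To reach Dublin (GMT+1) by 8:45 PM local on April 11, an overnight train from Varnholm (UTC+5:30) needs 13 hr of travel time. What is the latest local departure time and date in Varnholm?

Target arrival in UTC: 8:45 PM − 1:00 = 7:45 PM on Apr 11.
Subtract 13 hours → departure 6:45 AM UTC on Apr 11.
Varnholm is UTC+5:30: 6:45 AM + 5:30 = 12:15 PM on Apr 11.

12:15 PM on April 11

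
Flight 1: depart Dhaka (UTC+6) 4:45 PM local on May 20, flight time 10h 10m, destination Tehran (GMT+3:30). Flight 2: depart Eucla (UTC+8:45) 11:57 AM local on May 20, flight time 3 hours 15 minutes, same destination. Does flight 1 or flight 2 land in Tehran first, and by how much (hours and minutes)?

the second, by 14 hours 28 minutes

Flight 1 in UTC: 4:45 PM − 6:00 = 10:45 AM on May 20.
+10 hours 10 minutes → arrive 8:55 PM UTC on May 20.
Flight 2 in UTC: 11:57 AM − 8:45 = 3:12 AM on May 20.
+3 hours 15 minutes → arrive 6:27 AM UTC on May 20.
Flight 2 lands earlier by 14 hours 28 minutes.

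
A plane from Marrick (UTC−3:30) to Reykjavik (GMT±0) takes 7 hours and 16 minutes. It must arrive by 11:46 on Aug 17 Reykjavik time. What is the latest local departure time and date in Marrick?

Target arrival is already UTC: 11:46 on Aug 17.
Subtract 7 hours and 16 minutes → departure 04:30 UTC on Aug 17.
Marrick is UTC−3:30: 04:30 − 3:30 = 01:00 on Aug 17.

01:00 on Aug 17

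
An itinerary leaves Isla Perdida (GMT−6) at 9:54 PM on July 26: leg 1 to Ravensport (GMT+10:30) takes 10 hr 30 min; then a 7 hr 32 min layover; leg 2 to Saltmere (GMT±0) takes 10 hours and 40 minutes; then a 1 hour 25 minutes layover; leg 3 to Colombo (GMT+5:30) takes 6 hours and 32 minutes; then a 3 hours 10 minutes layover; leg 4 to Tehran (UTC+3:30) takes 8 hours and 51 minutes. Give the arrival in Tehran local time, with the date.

8:04 AM on Jul 29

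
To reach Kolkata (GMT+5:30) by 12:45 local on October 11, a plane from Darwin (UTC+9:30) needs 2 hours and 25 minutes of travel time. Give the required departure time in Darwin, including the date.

Target arrival in UTC: 12:45 − 5:30 = 07:15 on Oct 11.
Subtract 2 hours 25 minutes → departure 04:50 UTC on Oct 11.
Darwin is UTC+9:30: 04:50 + 9:30 = 14:20 on Oct 11.

14:20 on October 11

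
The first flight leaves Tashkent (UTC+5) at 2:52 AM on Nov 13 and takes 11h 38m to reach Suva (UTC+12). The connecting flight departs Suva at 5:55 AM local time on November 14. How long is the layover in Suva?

Convert departure to UTC: 2:52 AM − 5:00 = 9:52 PM UTC on Nov 12.
Add 11 hours and 38 minutes flight time → 9:30 AM UTC (Nov 13).
Suva is UTC+12:00, so local arrival = 9:30 AM + 12:00 = 9:30 PM on Nov 13.
Layover = 5:55 AM − 9:30 PM (+1 day) = 8 hours 25 minutes.

8 hours 25 minutes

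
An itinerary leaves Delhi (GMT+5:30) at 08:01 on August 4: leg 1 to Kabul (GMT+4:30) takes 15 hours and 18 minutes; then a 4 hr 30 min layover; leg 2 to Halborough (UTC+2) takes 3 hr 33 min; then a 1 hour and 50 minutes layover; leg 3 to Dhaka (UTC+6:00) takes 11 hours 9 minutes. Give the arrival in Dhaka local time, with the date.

Convert departure to UTC: 08:01 − 5:30 = 02:31 UTC on Aug 4.
Add 15 hours 18 minutes leg 1 → 17:49 UTC.
Add 4 hours and 30 minutes layover in Kabul → 22:19 UTC.
Add 3 hours 33 minutes leg 2 → 01:52 UTC (Aug 5).
Add 1 hour 50 minutes layover in Halborough → 03:42 UTC.
Add 11 hours and 9 minutes leg 3 → 14:51 UTC.
Dhaka is UTC+6:00, so local arrival = 14:51 + 6:00 = 20:51 on Aug 5.

20:51 on August 5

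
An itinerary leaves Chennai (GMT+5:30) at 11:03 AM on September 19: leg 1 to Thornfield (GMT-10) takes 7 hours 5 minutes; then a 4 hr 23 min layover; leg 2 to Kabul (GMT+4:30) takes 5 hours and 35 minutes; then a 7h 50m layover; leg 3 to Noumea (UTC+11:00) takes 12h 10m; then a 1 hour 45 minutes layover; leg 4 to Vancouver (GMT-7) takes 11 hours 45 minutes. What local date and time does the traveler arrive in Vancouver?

1:06 AM on September 21

Convert departure to UTC: 11:03 AM − 5:30 = 5:33 AM UTC on Sep 19.
Add 7 hours and 5 minutes leg 1 → 12:38 PM UTC.
Add 4 hours and 23 minutes layover in Thornfield → 5:01 PM UTC.
Add 5 hours 35 minutes leg 2 → 10:36 PM UTC.
Add 7 hours 50 minutes layover in Kabul → 6:26 AM UTC (Sep 20).
Add 12 hours and 10 minutes leg 3 → 6:36 PM UTC.
Add 1 hour and 45 minutes layover in Noumea → 8:21 PM UTC.
Add 11 hours 45 minutes leg 4 → 8:06 AM UTC (Sep 21).
Vancouver is UTC−7:00, so local arrival = 8:06 AM − 7:00 = 1:06 AM on Sep 21.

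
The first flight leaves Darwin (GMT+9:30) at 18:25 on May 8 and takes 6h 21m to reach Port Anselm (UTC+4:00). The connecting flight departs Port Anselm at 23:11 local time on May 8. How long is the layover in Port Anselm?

Convert departure to UTC: 18:25 − 9:30 = 08:55 UTC on May 8.
Add 6 hours 21 minutes flight time → 15:16 UTC.
Port Anselm is UTC+4:00, so local arrival = 15:16 + 4:00 = 19:16 on May 8.
Layover = 23:11 − 19:16 = 3 hours 55 minutes.

3 hours 55 minutes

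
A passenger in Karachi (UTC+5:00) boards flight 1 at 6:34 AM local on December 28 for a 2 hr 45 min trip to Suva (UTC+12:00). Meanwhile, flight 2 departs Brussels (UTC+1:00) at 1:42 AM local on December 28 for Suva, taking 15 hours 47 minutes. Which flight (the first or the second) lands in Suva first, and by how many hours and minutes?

Flight 1 in UTC: 6:34 AM − 5:00 = 1:34 AM on Dec 28.
+2 hours and 45 minutes → arrive 4:19 AM UTC on Dec 28.
Flight 2 in UTC: 1:42 AM − 1:00 = 12:42 AM on Dec 28.
+15 hours 47 minutes → arrive 4:29 PM UTC on Dec 28.
Flight 1 lands earlier by 12 hours 10 minutes.

the first, by 12 hours 10 minutes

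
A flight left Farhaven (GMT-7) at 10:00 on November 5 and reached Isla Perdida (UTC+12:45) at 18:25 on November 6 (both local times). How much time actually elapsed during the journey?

Departure in UTC: 10:00 + 7:00 = 17:00 on Nov 5.
Arrival in UTC: 18:25 − 12:45 = 05:40 on Nov 6.
Elapsed = 05:40 − 17:00 (+1 day) = 12 hours 40 minutes.

12 hours 40 minutes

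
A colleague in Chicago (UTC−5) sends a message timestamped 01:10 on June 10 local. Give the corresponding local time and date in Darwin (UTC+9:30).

Darwin is 14:30 ahead of Chicago.
Shift by the zone difference: 01:10 + 14:30 = 15:40 on Jun 10 in Darwin.

15:40 on June 10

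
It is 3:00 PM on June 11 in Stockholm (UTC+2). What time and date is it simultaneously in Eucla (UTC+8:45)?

In UTC: 3:00 PM − 2:00 = 1:00 PM on Jun 11.
Eucla is UTC+8:45: 1:00 PM + 8:45 = 9:45 PM on Jun 11.

9:45 PM on June 11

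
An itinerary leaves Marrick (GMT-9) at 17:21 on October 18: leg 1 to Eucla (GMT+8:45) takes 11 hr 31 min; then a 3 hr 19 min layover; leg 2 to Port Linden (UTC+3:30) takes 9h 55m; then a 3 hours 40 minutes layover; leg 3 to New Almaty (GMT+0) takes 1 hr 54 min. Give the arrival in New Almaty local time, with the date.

08:40 on October 20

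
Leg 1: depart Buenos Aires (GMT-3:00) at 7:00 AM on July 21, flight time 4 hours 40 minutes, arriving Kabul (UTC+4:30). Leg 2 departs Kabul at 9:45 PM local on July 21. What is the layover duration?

Convert departure to UTC: 7:00 AM + 3:00 = 10:00 AM UTC on Jul 21.
Add 4 hours 40 minutes flight time → 2:40 PM UTC.
Kabul is UTC+4:30, so local arrival = 2:40 PM + 4:30 = 7:10 PM on Jul 21.
Layover = 9:45 PM − 7:10 PM = 2 hours 35 minutes.

2 hours 35 minutes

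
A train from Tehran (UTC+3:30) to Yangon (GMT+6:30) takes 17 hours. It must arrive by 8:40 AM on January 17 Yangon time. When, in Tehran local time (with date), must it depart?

12:40 PM on January 16

Target arrival in UTC: 8:40 AM − 6:30 = 2:10 AM on Jan 17.
Subtract 17 hours → departure 9:10 AM UTC on Jan 16.
Tehran is UTC+3:30: 9:10 AM + 3:30 = 12:40 PM on Jan 16.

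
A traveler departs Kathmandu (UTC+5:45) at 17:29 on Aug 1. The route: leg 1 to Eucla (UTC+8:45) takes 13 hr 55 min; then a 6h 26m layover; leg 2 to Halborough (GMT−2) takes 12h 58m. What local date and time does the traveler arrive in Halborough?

19:03 on August 2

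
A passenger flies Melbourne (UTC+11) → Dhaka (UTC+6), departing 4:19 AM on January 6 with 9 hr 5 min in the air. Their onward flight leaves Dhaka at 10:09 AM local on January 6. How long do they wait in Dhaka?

1 hour 45 minutes

Convert departure to UTC: 4:19 AM − 11:00 = 5:19 PM UTC on Jan 5.
Add 9 hours and 5 minutes flight time → 2:24 AM UTC (Jan 6).
Dhaka is UTC+6:00, so local arrival = 2:24 AM + 6:00 = 8:24 AM on Jan 6.
Layover = 10:09 AM − 8:24 AM = 1 hour 45 minutes.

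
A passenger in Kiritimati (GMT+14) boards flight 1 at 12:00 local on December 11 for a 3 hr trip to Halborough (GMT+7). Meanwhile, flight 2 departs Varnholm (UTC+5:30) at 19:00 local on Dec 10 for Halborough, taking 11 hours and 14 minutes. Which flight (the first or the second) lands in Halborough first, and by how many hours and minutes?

Flight 1 in UTC: 12:00 − 14:00 = 22:00 on Dec 10.
+3 hours → arrive 01:00 UTC on Dec 11.
Flight 2 in UTC: 19:00 − 5:30 = 13:30 on Dec 10.
+11 hours 14 minutes → arrive 00:44 UTC on Dec 11.
Flight 2 lands earlier by 16 minutes.

the second, by 16 minutes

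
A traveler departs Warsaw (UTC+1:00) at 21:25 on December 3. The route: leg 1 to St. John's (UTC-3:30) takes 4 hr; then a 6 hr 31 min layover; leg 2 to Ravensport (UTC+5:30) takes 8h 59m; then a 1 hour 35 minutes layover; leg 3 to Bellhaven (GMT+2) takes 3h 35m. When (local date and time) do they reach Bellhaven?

Convert departure to UTC: 21:25 − 1:00 = 20:25 UTC on Dec 3.
Add 4 hours leg 1 → 00:25 UTC (Dec 4).
Add 6 hours 31 minutes layover in St. John's → 06:56 UTC.
Add 8 hours and 59 minutes leg 2 → 15:55 UTC.
Add 1 hour and 35 minutes layover in Ravensport → 17:30 UTC.
Add 3 hours 35 minutes leg 3 → 21:05 UTC.
Bellhaven is UTC+2:00, so local arrival = 21:05 + 2:00 = 23:05 on Dec 4.

23:05 on Dec 4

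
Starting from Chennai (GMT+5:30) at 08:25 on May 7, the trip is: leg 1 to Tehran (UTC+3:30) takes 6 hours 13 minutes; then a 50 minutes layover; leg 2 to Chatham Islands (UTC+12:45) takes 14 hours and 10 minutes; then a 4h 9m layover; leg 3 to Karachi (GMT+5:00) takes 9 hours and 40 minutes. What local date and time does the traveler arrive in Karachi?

18:57 on May 8

Convert departure to UTC: 08:25 − 5:30 = 02:55 UTC on May 7.
Add 6 hours and 13 minutes leg 1 → 09:08 UTC.
Add 50 minutes layover in Tehran → 09:58 UTC.
Add 14 hours 10 minutes leg 2 → 00:08 UTC (May 8).
Add 4 hours and 9 minutes layover in Chatham Islands → 04:17 UTC.
Add 9 hours and 40 minutes leg 3 → 13:57 UTC.
Karachi is UTC+5:00, so local arrival = 13:57 + 5:00 = 18:57 on May 8.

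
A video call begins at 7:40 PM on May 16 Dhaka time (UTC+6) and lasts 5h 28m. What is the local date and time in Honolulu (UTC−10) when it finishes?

Honolulu is 16:00 behind Dhaka.
After 5 hours and 28 minutes it is 1:08 AM (May 17) in Dhaka.
Shift by the zone difference: 1:08 AM − 16:00 = 9:08 AM on May 16 in Honolulu.

9:08 AM on May 16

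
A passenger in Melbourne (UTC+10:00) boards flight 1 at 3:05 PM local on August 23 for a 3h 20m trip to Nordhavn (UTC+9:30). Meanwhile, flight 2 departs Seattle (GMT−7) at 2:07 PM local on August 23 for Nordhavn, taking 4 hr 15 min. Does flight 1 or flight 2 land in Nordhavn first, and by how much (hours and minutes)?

the first, by 16 hours 57 minutes

Flight 1 in UTC: 3:05 PM − 10:00 = 5:05 AM on Aug 23.
+3 hours and 20 minutes → arrive 8:25 AM UTC on Aug 23.
Flight 2 in UTC: 2:07 PM + 7:00 = 9:07 PM on Aug 23.
+4 hours 15 minutes → arrive 1:22 AM UTC on Aug 24.
Flight 1 lands earlier by 16 hours 57 minutes.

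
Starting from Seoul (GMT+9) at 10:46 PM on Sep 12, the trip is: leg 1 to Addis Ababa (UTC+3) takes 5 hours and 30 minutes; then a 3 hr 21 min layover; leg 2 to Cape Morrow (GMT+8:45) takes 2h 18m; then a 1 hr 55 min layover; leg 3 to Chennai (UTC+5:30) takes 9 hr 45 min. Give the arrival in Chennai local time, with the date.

Convert departure to UTC: 10:46 PM − 9:00 = 1:46 PM UTC on Sep 12.
Add 5 hours and 30 minutes leg 1 → 7:16 PM UTC.
Add 3 hours and 21 minutes layover in Addis Ababa → 10:37 PM UTC.
Add 2 hours 18 minutes leg 2 → 12:55 AM UTC (Sep 13).
Add 1 hour 55 minutes layover in Cape Morrow → 2:50 AM UTC.
Add 9 hours and 45 minutes leg 3 → 12:35 PM UTC.
Chennai is UTC+5:30, so local arrival = 12:35 PM + 5:30 = 6:05 PM on Sep 13.

6:05 PM on September 13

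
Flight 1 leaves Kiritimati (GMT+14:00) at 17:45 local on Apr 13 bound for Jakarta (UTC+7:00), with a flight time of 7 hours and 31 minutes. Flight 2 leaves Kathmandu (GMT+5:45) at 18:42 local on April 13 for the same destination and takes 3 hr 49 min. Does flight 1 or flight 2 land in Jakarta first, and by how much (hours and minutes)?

Flight 1 in UTC: 17:45 − 14:00 = 03:45 on Apr 13.
+7 hours 31 minutes → arrive 11:16 UTC on Apr 13.
Flight 2 in UTC: 18:42 − 5:45 = 12:57 on Apr 13.
+3 hours 49 minutes → arrive 16:46 UTC on Apr 13.
Flight 1 lands earlier by 5 hours 30 minutes.

the first, by 5 hours 30 minutes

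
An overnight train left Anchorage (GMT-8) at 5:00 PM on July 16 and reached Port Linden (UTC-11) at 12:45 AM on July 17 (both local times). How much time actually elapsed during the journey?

Departure in UTC: 5:00 PM + 8:00 = 1:00 AM on Jul 17.
Arrival in UTC: 12:45 AM + 11:00 = 11:45 AM on Jul 17.
Elapsed = 11:45 AM − 1:00 AM = 10 hours 45 minutes.

10 hours 45 minutes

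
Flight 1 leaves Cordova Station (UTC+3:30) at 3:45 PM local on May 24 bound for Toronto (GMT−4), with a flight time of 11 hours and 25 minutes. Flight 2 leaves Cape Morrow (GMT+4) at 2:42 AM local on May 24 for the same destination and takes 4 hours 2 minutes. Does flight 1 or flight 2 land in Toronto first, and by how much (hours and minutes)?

the second, by 20 hours 56 minutes

Flight 1 in UTC: 3:45 PM − 3:30 = 12:15 PM on May 24.
+11 hours and 25 minutes → arrive 11:40 PM UTC on May 24.
Flight 2 in UTC: 2:42 AM − 4:00 = 10:42 PM on May 23.
+4 hours and 2 minutes → arrive 2:44 AM UTC on May 24.
Flight 2 lands earlier by 20 hours 56 minutes.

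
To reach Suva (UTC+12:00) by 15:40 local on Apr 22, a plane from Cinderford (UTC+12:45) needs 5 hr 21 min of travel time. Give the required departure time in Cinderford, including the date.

Target arrival in UTC: 15:40 − 12:00 = 03:40 on Apr 22.
Subtract 5 hours 21 minutes → departure 22:19 UTC on Apr 21.
Cinderford is UTC+12:45: 22:19 + 12:45 = 11:04 on Apr 22.

11:04 on Apr 22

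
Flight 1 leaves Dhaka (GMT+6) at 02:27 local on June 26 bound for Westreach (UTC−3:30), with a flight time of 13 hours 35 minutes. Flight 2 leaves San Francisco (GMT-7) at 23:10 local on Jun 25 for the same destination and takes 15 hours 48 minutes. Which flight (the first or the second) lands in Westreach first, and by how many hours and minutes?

Flight 1 in UTC: 02:27 − 6:00 = 20:27 on Jun 25.
+13 hours 35 minutes → arrive 10:02 UTC on Jun 26.
Flight 2 in UTC: 23:10 + 7:00 = 06:10 on Jun 26.
+15 hours and 48 minutes → arrive 21:58 UTC on Jun 26.
Flight 1 lands earlier by 11 hours 56 minutes.

the first, by 11 hours 56 minutes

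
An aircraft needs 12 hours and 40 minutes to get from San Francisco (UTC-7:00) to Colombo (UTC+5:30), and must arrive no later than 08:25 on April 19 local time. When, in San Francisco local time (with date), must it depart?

Target arrival in UTC: 08:25 − 5:30 = 02:55 on Apr 19.
Subtract 12 hours 40 minutes → departure 14:15 UTC on Apr 18.
San Francisco is UTC−7:00: 14:15 − 7:00 = 07:15 on Apr 18.

07:15 on Apr 18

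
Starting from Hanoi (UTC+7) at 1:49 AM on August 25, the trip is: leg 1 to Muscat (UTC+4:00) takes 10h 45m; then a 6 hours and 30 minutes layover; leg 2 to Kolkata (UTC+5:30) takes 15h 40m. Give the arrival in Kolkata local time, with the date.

9:14 AM on August 26

Convert departure to UTC: 1:49 AM − 7:00 = 6:49 PM UTC on Aug 24.
Add 10 hours and 45 minutes leg 1 → 5:34 AM UTC (Aug 25).
Add 6 hours and 30 minutes layover in Muscat → 12:04 PM UTC.
Add 15 hours 40 minutes leg 2 → 3:44 AM UTC (Aug 26).
Kolkata is UTC+5:30, so local arrival = 3:44 AM + 5:30 = 9:14 AM on Aug 26.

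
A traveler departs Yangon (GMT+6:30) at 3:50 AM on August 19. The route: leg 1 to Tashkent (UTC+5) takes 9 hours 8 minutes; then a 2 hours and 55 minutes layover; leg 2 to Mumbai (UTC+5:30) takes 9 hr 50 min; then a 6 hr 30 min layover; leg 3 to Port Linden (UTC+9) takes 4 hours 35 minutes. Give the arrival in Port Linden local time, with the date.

Convert departure to UTC: 3:50 AM − 6:30 = 9:20 PM UTC on Aug 18.
Add 9 hours 8 minutes leg 1 → 6:28 AM UTC (Aug 19).
Add 2 hours and 55 minutes layover in Tashkent → 9:23 AM UTC.
Add 9 hours 50 minutes leg 2 → 7:13 PM UTC.
Add 6 hours and 30 minutes layover in Mumbai → 1:43 AM UTC (Aug 20).
Add 4 hours 35 minutes leg 3 → 6:18 AM UTC.
Port Linden is UTC+9:00, so local arrival = 6:18 AM + 9:00 = 3:18 PM on Aug 20.

3:18 PM on August 20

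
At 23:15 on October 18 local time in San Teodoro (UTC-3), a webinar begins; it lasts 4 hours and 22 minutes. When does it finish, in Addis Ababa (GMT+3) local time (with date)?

Convert start to UTC: 23:15 + 3:00 = 02:15 UTC on Oct 19.
Add 4 hours 22 minutes duration → 06:37 UTC.
Addis Ababa is UTC+3:00, so local end time = 06:37 + 3:00 = 09:37 on Oct 19.

09:37 on October 19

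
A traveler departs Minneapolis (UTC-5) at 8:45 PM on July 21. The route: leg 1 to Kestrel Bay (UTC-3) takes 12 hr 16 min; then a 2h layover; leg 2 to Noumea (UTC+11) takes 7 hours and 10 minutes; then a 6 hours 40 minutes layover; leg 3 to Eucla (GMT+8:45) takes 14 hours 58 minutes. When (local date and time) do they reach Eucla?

Convert departure to UTC: 8:45 PM + 5:00 = 1:45 AM UTC on Jul 22.
Add 12 hours and 16 minutes leg 1 → 2:01 PM UTC.
Add 2 hours layover in Kestrel Bay → 4:01 PM UTC.
Add 7 hours and 10 minutes leg 2 → 11:11 PM UTC.
Add 6 hours 40 minutes layover in Noumea → 5:51 AM UTC (Jul 23).
Add 14 hours and 58 minutes leg 3 → 8:49 PM UTC.
Eucla is UTC+8:45, so local arrival = 8:49 PM + 8:45 = 5:34 AM on Jul 24.

5:34 AM on July 24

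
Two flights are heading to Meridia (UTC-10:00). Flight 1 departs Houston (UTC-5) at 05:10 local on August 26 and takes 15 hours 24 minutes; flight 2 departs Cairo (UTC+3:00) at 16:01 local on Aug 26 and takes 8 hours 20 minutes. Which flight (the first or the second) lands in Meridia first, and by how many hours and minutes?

Flight 1 in UTC: 05:10 + 5:00 = 10:10 on Aug 26.
+15 hours and 24 minutes → arrive 01:34 UTC on Aug 27.
Flight 2 in UTC: 16:01 − 3:00 = 13:01 on Aug 26.
+8 hours 20 minutes → arrive 21:21 UTC on Aug 26.
Flight 2 lands earlier by 4 hours 13 minutes.

the second, by 4 hours 13 minutes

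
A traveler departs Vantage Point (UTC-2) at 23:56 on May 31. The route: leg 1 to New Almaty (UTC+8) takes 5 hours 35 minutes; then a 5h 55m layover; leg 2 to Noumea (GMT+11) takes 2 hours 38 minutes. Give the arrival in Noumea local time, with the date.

Convert departure to UTC: 23:56 + 2:00 = 01:56 UTC on Jun 1.
Add 5 hours 35 minutes leg 1 → 07:31 UTC.
Add 5 hours 55 minutes layover in New Almaty → 13:26 UTC.
Add 2 hours and 38 minutes leg 2 → 16:04 UTC.
Noumea is UTC+11:00, so local arrival = 16:04 + 11:00 = 03:04 on Jun 2.

03:04 on Jun 2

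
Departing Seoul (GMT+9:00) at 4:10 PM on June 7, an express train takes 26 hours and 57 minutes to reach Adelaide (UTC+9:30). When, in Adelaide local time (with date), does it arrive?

Adelaide is 0:30 ahead of Seoul.
After 26 hours and 57 minutes it is 7:07 PM (Jun 8) in Seoul.
Shift by the zone difference: 7:07 PM + 0:30 = 7:37 PM on Jun 8 in Adelaide.

7:37 PM on June 8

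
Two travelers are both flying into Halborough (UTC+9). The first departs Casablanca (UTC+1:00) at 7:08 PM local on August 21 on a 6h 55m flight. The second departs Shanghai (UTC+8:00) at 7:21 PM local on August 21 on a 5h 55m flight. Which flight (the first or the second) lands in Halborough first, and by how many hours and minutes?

the second, by 7 hours 47 minutes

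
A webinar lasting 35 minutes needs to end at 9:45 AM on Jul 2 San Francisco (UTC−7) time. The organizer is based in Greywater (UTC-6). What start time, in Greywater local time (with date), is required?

Target end time in UTC: 9:45 AM + 7:00 = 4:45 PM on Jul 2.
Subtract 35 minutes → start 4:10 PM UTC on Jul 2.
Greywater is UTC−6:00: 4:10 PM − 6:00 = 10:10 AM on Jul 2.

10:10 AM on Jul 2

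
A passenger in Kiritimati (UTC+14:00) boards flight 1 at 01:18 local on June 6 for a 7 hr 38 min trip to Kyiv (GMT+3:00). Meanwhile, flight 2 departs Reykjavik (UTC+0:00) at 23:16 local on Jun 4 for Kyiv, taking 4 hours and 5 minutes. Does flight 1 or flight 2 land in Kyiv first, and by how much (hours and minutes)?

Flight 1 in UTC: 01:18 − 14:00 = 11:18 on Jun 5.
+7 hours and 38 minutes → arrive 18:56 UTC on Jun 5.
Flight 2 departs at 23:16 UTC (Jun 4).
+4 hours 5 minutes → arrive 03:21 UTC on Jun 5.
Flight 2 lands earlier by 15 hours 35 minutes.

the second, by 15 hours 35 minutes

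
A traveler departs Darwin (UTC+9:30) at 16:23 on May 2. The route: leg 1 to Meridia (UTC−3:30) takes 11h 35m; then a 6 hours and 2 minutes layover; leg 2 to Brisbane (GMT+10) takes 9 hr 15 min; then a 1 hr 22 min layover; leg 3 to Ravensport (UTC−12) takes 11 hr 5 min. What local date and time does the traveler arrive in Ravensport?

10:12 on May 3

Convert departure to UTC: 16:23 − 9:30 = 06:53 UTC on May 2.
Add 11 hours 35 minutes leg 1 → 18:28 UTC.
Add 6 hours and 2 minutes layover in Meridia → 00:30 UTC (May 3).
Add 9 hours and 15 minutes leg 2 → 09:45 UTC.
Add 1 hour and 22 minutes layover in Brisbane → 11:07 UTC.
Add 11 hours and 5 minutes leg 3 → 22:12 UTC.
Ravensport is UTC−12:00, so local arrival = 22:12 − 12:00 = 10:12 on May 3.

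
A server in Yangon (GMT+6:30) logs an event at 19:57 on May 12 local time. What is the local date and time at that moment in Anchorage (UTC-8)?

Anchorage is 14:30 behind Yangon.
Shift by the zone difference: 19:57 − 14:30 = 05:27 on May 12 in Anchorage.

05:27 on May 12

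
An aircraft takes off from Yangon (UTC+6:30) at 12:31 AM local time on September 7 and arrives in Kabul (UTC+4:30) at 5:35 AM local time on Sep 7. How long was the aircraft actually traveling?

7 hours 4 minutes

Departure in UTC: 12:31 AM − 6:30 = 6:01 PM on Sep 6.
Arrival in UTC: 5:35 AM − 4:30 = 1:05 AM on Sep 7.
Elapsed = 1:05 AM − 6:01 PM (+1 day) = 7 hours 4 minutes.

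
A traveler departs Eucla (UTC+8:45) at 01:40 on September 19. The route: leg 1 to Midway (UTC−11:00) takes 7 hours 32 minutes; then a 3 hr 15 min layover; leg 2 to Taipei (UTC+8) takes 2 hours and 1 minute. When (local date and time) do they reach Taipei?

13:43 on Sep 19

Convert departure to UTC: 01:40 − 8:45 = 16:55 UTC on Sep 18.
Add 7 hours and 32 minutes leg 1 → 00:27 UTC (Sep 19).
Add 3 hours and 15 minutes layover in Midway → 03:42 UTC.
Add 2 hours 1 minute leg 2 → 05:43 UTC.
Taipei is UTC+8:00, so local arrival = 05:43 + 8:00 = 13:43 on Sep 19.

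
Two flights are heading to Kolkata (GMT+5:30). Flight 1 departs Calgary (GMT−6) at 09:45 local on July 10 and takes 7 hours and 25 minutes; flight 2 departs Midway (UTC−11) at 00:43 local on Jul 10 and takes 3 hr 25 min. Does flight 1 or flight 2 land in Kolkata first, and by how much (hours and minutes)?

Flight 1 in UTC: 09:45 + 6:00 = 15:45 on Jul 10.
+7 hours 25 minutes → arrive 23:10 UTC on Jul 10.
Flight 2 in UTC: 00:43 + 11:00 = 11:43 on Jul 10.
+3 hours and 25 minutes → arrive 15:08 UTC on Jul 10.
Flight 2 lands earlier by 8 hours 2 minutes.

the second, by 8 hours 2 minutes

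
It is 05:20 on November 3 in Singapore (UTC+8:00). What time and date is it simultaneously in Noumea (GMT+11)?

In UTC: 05:20 − 8:00 = 21:20 on Nov 2.
Noumea is UTC+11:00: 21:20 + 11:00 = 08:20 on Nov 3.

08:20 on November 3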